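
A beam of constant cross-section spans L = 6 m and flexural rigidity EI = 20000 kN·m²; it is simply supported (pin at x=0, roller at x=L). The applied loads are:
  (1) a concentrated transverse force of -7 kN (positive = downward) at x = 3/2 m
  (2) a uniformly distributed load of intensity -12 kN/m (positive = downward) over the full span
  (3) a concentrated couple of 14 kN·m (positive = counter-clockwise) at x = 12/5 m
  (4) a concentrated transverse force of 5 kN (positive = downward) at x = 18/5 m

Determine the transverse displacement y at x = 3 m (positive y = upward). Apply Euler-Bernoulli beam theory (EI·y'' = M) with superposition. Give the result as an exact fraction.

Load 1 — point force P=-7 kN at a=3/2 m (b=L-a=9/2):
  y_1 = -Pa(L-x)(2Lx-a²-x²)/(6LEI)  [x>a] = -(-7)·(3/2)·(6-3)·(2·6·3-(3/2)²-3²)/(6·6·20000) = 693/640000 m
Load 2 — uniform load w=-12 kN/m over full span:
  y_2 = -wx(L³-2Lx²+x³)/(24EI) = -(-12)·3·(6³-2·6·3²+3³)/(24·20000) = 81/8000 m
Load 3 — applied couple M₀=14 kN·m at a=12/5 m (b=L-a=18/5):
  y_3 = (M₀x³/(6L)-M₀(x-a)²/2+C₁x)/EI  [x>a] with C₁=M₀(3b²-L²)/(6L)=28/25 = (14·3³/(6·6)-14·(3-(12/5))²/2+(28/25)·3)/20000 = 567/1000000 m
Load 4 — point force P=5 kN at a=18/5 m (b=L-a=12/5):
  y_4 = -Pbx(L²-b²-x²)/(6LEI)  [x≤a] = -5·(12/5)·3·(6²-(12/5)²-3²)/(6·6·20000) = -531/500000 m
Superposition: y = Σ y_i = 34281/3200000 m ≈ 0.010713 m

y(3) = 34281/3200000 m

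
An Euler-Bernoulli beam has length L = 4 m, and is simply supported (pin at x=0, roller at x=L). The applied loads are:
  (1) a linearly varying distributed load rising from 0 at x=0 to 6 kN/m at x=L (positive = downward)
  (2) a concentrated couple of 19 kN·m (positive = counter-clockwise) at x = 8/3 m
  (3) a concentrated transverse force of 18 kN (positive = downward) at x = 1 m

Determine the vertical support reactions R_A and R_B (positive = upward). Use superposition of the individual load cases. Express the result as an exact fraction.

Load 1 — triangular load w₀=6 kN/m (0→w₀ over full span):
  R_A = w₀L/6 = 6·4/6 = 4 kN
  R_B = w₀L/3 = 6·4/3 = 8 kN
Load 2 — applied couple M₀=19 kN·m at a=8/3 m (b=L-a=4/3):
  R_A = M₀/L = 19/4 kN
  R_B = -M₀/L = -19/4 kN
Load 3 — point force P=18 kN at a=1 m (b=L-a=3):
  R_A = Pb/L = 18·3/4 = 27/2 kN
  R_B = Pa/L = 18·1/4 = 9/2 kN
Superposition: R_A = 89/4 kN, R_B = 31/4 kN

R_A = 89/4 kN, R_B = 31/4 kN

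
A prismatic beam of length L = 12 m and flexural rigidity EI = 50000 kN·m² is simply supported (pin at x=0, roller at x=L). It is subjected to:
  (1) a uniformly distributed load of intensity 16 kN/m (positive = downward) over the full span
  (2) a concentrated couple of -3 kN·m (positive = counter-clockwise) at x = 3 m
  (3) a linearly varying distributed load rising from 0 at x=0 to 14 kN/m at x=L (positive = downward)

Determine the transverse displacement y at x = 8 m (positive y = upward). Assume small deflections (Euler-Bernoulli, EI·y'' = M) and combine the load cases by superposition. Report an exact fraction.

y(8) = -98351/900000 m

Load 1 — uniform load w=16 kN/m over full span:
  y_1 = -wx(L³-2Lx²+x³)/(24EI) = -16·8·(12³-2·12·8²+8³)/(24·50000) = -704/9375 m
Load 2 — applied couple M₀=-3 kN·m at a=3 m (b=L-a=9):
  y_2 = (M₀x³/(6L)-M₀(x-a)²/2+C₁x)/EI  [x>a] with C₁=M₀(3b²-L²)/(6L)=-33/8 = ((-3)·8³/(6·12)-(-3)·(8-3)²/2+(-33/8)·8)/50000 = -101/300000 m
Load 3 — triangular load w₀=14 kN/m (0→w₀ over full span):
  y_3 = -w₀x(7L⁴-10L²x²+3x⁴)/(360LEI) = -14·8·(7·12⁴-10·12²·8²+3·8⁴)/(360·12·50000) = -952/28125 m
Superposition: y = Σ y_i = -98351/900000 m ≈ -0.109279 m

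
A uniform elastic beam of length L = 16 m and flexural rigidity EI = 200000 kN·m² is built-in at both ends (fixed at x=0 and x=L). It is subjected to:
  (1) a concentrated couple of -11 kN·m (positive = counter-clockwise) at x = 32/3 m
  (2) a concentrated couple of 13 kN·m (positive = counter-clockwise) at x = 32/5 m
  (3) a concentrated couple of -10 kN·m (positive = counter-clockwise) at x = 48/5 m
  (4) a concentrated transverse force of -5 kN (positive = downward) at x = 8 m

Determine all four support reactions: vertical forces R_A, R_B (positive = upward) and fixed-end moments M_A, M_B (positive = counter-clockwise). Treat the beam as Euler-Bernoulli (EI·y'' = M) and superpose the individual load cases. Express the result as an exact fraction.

R_A = -236/75 kN, M_A = -1148/75 kN·m, R_B = -139/75 kN, M_B = 324/25 kN·m

Load 1 — applied couple M₀=-11 kN·m at a=32/3 m (b=L-a=16/3):
  R_A = 6M₀ab/L³ = 6·(-11)·(32/3)·(16/3)/16³ = -11/12 kN
  M_A = M₀b(2a-b)/L² = (-11)·(16/3)·(2·(32/3)-(16/3))/16² = -11/3 kN·m
  R_B = -6M₀ab/L³ = -6·(-11)·(32/3)·(16/3)/16³ = 11/12 kN
  M_B = M₀a(2b-a)/L² = (-11)·(32/3)·(2·(16/3)-(32/3))/16² = 0 kN·m
Load 2 — applied couple M₀=13 kN·m at a=32/5 m (b=L-a=48/5):
  R_A = 6M₀ab/L³ = 6·13·(32/5)·(48/5)/16³ = 117/100 kN
  M_A = M₀b(2a-b)/L² = 13·(48/5)·(2·(32/5)-(48/5))/16² = 39/25 kN·m
  R_B = -6M₀ab/L³ = -6·13·(32/5)·(48/5)/16³ = -117/100 kN
  M_B = M₀a(2b-a)/L² = 13·(32/5)·(2·(48/5)-(32/5))/16² = 104/25 kN·m
Load 3 — applied couple M₀=-10 kN·m at a=48/5 m (b=L-a=32/5):
  R_A = 6M₀ab/L³ = 6·(-10)·(48/5)·(32/5)/16³ = -9/10 kN
  M_A = M₀b(2a-b)/L² = (-10)·(32/5)·(2·(48/5)-(32/5))/16² = -16/5 kN·m
  R_B = -6M₀ab/L³ = -6·(-10)·(48/5)·(32/5)/16³ = 9/10 kN
  M_B = M₀a(2b-a)/L² = (-10)·(48/5)·(2·(32/5)-(48/5))/16² = -6/5 kN·m
Load 4 — point force P=-5 kN at a=8 m (b=L-a=8):
  R_A = Pb²(3a+b)/L³ = (-5)·8²·(3·8+8)/16³ = -5/2 kN
  M_A = Pab²/L² = (-5)·8·8²/16² = -10 kN·m
  R_B = Pa²(a+3b)/L³ = (-5)·8²·(8+3·8)/16³ = -5/2 kN
  M_B = -Pa²b/L² = -(-5)·8²·8/16² = 10 kN·m
Superposition: R_A = -236/75 kN, M_A = -1148/75 kN·m, R_B = -139/75 kN, M_B = 324/25 kN·m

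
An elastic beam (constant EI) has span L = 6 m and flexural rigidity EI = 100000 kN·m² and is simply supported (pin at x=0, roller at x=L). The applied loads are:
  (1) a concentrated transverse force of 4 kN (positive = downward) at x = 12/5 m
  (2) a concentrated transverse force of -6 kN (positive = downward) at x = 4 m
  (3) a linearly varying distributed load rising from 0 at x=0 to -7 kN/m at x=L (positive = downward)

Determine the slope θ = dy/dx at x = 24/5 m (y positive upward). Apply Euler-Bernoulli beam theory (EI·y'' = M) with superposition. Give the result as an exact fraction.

Load 1 — point force P=4 kN at a=12/5 m (b=L-a=18/5):
  θ_1 = -Pa(2L²-6Lx+3x²+a²)/(6LEI)  [x>a] = -4·(12/5)·(2·6²-6·6·(24/5)+3·(24/5)²+(12/5)²)/(6·6·100000) = 27/390625 rad
Load 2 — point force P=-6 kN at a=4 m (b=L-a=2):
  θ_2 = -Pa(2L²-6Lx+3x²+a²)/(6LEI)  [x>a] = -(-6)·4·(2·6²-6·6·(24/5)+3·(24/5)²+4²)/(6·6·100000) = -49/468750 rad
Load 3 — triangular load w₀=-7 kN/m (0→w₀ over full span):
  θ_3 = -w₀(7L⁴-30L²x²+15x⁴)/(360LEI) = -(-7)·(7·6⁴-30·6²·(24/5)²+15·(24/5)⁴)/(360·6·100000) = -15897/62500000 rad
Superposition: θ = Σ θ_i = -54331/187500000 rad ≈ -0.000290 rad

θ(24/5) = -54331/187500000 rad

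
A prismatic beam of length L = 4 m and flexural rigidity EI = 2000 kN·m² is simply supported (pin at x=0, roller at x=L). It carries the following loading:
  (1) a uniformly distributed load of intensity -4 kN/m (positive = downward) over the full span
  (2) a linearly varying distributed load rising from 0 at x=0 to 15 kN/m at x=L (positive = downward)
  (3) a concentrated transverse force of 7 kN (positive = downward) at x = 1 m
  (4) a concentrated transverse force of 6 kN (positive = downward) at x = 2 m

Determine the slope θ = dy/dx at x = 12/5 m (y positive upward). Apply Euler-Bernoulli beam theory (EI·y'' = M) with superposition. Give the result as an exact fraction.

Load 1 — uniform load w=-4 kN/m over full span:
  θ_1 = -w(L³-6Lx²+4x³)/(24EI) = -(-4)·(4³-6·4·(12/5)²+4·(12/5)³)/(24·2000) = -74/46875 rad
Load 2 — triangular load w₀=15 kN/m (0→w₀ over full span):
  θ_2 = -w₀(7L⁴-30L²x²+15x⁴)/(360LEI) = -15·(7·4⁴-30·4²·(12/5)²+15·(12/5)⁴)/(360·4·2000) = 116/46875 rad
Load 3 — point force P=7 kN at a=1 m (b=L-a=3):
  θ_3 = -Pa(2L²-6Lx+3x²+a²)/(6LEI)  [x>a] = -7·1·(2·4²-6·4·(12/5)+3·(12/5)²+1²)/(6·4·2000) = 427/400000 rad
Load 4 — point force P=6 kN at a=2 m (b=L-a=2):
  θ_4 = -Pa(2L²-6Lx+3x²+a²)/(6LEI)  [x>a] = -6·2·(2·4²-6·4·(12/5)+3·(12/5)²+2²)/(6·4·2000) = 27/25000 rad
Superposition: θ = Σ θ_i = 6087/2000000 rad ≈ 0.003044 rad

θ(12/5) = 6087/2000000 rad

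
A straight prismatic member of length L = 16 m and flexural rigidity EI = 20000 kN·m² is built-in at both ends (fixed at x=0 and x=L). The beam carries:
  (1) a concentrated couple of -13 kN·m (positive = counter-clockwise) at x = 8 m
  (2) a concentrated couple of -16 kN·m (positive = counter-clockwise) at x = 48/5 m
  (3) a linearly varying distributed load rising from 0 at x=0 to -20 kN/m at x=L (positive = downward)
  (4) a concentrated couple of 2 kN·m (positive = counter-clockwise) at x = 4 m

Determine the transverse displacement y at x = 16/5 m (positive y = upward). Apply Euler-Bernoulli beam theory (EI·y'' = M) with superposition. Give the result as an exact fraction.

Load 1 — applied couple M₀=-13 kN·m at a=8 m (b=L-a=8):
  y_1 = (R_Ax³/6 - M_Ax²/2)/EI  [x≤a] with R_A=-39/32, M_A=-13/4 = ((-39/32)·(16/5)³/6 - (-13/4)·(16/5)²/2)/20000 = 39/78125 m
Load 2 — applied couple M₀=-16 kN·m at a=48/5 m (b=L-a=32/5):
  y_2 = (R_Ax³/6 - M_Ax²/2)/EI  [x≤a] with R_A=-36/25, M_A=-128/25 = ((-36/25)·(16/5)³/6 - (-128/25)·(16/5)²/2)/20000 = 1792/1953125 m
Load 3 — triangular load w₀=-20 kN/m (0→w₀ over full span):
  y_3 = -w₀x²(L-x)²(x+2L)/(120LEI) = -(-20)·(16/5)²·(16-(16/5))²·((16/5)+2·16)/(120·16·20000) = 180224/5859375 m
Load 4 — applied couple M₀=2 kN·m at a=4 m (b=L-a=12):
  y_4 = (R_Ax³/6 - M_Ax²/2)/EI  [x≤a] with R_A=9/64, M_A=-3/8 = ((9/64)·(16/5)³/6 - (-3/8)·(16/5)²/2)/20000 = 21/156250 m
Superposition: y = Σ y_i = 3029/93750 m ≈ 0.032309 m

y(16/5) = 3029/93750 m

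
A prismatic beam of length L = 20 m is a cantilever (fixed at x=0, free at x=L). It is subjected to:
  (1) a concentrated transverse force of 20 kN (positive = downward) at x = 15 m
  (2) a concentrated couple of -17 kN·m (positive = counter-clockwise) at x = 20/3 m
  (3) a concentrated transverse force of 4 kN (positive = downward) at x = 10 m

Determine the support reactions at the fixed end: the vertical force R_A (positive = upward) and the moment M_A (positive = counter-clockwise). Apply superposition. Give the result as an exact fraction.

R_A = 24 kN, M_A = 357 kN·m

Load 1 — point force P=20 kN at a=15 m (b=L-a=5):
  R_A = P = 20 kN
  M_A = Pa = 20·15 = 300 kN·m
Load 2 — applied couple M₀=-17 kN·m at a=20/3 m (b=L-a=40/3):
  R_A = 0 kN
  M_A = -M₀ = -(-17) = 17 kN·m
Load 3 — point force P=4 kN at a=10 m (b=L-a=10):
  R_A = P = 4 kN
  M_A = Pa = 4·10 = 40 kN·m
Superposition: R_A = 24 kN, M_A = 357 kN·m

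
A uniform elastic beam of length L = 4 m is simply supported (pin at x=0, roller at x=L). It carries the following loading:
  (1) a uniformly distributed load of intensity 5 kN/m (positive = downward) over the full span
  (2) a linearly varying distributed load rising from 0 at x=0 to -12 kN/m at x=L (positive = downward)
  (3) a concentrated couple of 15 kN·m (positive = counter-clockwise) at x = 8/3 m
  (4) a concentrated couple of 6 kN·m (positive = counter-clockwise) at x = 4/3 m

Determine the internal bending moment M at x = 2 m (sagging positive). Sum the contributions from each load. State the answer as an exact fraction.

Load 1 — uniform load w=5 kN/m over full span:
  M_1 = wx(L-x)/2 = 5·2·(4-2)/2 = 10 kN·m
Load 2 — triangular load w₀=-12 kN/m (0→w₀ over full span):
  M_2 = w₀Lx/6 - w₀x³/(6L) = (-12)·4·2/6 - (-12)·2³/(6·4) = -12 kN·m
Load 3 — applied couple M₀=15 kN·m at a=8/3 m (b=L-a=4/3):
  M_3 = M₀x/L  [x≤a] = 15·2/4 = 15/2 kN·m
Load 4 — applied couple M₀=6 kN·m at a=4/3 m (b=L-a=8/3):
  M_4 = M₀x/L - M₀  [x>a] = 6·2/4 - 6 = -3 kN·m
Superposition: M = Σ M_i = 5/2 kN·m ≈ 2.500000 kN·m

M(2) = 5/2 kN·m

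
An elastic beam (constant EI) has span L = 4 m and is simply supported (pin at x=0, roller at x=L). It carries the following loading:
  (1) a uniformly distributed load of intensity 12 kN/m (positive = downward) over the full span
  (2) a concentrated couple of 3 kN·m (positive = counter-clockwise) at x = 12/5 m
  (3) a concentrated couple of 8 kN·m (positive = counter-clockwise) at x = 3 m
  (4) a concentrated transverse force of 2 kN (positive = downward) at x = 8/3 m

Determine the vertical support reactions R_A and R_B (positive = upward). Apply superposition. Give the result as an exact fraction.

Load 1 — uniform load w=12 kN/m over full span:
  R_A = wL/2 = 12·4/2 = 24 kN
  R_B = wL/2 = 12·4/2 = 24 kN
Load 2 — applied couple M₀=3 kN·m at a=12/5 m (b=L-a=8/5):
  R_A = M₀/L = 3/4 kN
  R_B = -M₀/L = -3/4 kN
Load 3 — applied couple M₀=8 kN·m at a=3 m (b=L-a=1):
  R_A = M₀/L = 8/4 = 2 kN
  R_B = -M₀/L = -8/4 = -2 kN
Load 4 — point force P=2 kN at a=8/3 m (b=L-a=4/3):
  R_A = Pb/L = 2·(4/3)/4 = 2/3 kN
  R_B = Pa/L = 2·(8/3)/4 = 4/3 kN
Superposition: R_A = 329/12 kN, R_B = 271/12 kN

R_A = 329/12 kN, R_B = 271/12 kN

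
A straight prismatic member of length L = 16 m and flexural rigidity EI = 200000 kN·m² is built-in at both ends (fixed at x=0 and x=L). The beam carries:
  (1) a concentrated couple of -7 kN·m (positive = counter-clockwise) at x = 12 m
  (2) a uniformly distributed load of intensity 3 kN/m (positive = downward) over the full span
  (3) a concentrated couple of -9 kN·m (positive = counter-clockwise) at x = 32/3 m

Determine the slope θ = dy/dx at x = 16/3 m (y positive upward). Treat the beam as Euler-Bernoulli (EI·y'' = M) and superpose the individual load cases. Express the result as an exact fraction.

Load 1 — applied couple M₀=-7 kN·m at a=12 m (b=L-a=4):
  θ_1 = (R_Ax²/2 - M_Ax)/EI  [x≤a] with R_A=-63/128, M_A=-35/16 = ((-63/128)·(16/3)²/2 - (-35/16)·(16/3))/200000 = 7/300000 rad
Load 2 — uniform load w=3 kN/m over full span:
  θ_2 = -wx(L-x)(L-2x)/(12EI) = -3·(16/3)·(16-(16/3))·(16-2·(16/3))/(12·200000) = -32/84375 rad
Load 3 — applied couple M₀=-9 kN·m at a=32/3 m (b=L-a=16/3):
  θ_3 = (R_Ax²/2 - M_Ax)/EI  [x≤a] with R_A=-3/4, M_A=-3 = ((-3/4)·(16/3)²/2 - (-3)·(16/3))/200000 = 1/37500 rad
Superposition: θ = Σ θ_i = -889/2700000 rad ≈ -0.000329 rad

θ(16/3) = -889/2700000 rad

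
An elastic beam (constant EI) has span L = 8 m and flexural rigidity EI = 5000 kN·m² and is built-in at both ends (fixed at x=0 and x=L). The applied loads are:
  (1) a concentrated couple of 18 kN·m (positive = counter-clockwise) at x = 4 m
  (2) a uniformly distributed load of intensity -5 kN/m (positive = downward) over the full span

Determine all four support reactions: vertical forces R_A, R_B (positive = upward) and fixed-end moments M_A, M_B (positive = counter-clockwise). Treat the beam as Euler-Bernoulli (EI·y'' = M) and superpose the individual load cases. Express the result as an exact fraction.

R_A = -133/8 kN, M_A = -133/6 kN·m, R_B = -187/8 kN, M_B = 187/6 kN·m

Load 1 — applied couple M₀=18 kN·m at a=4 m (b=L-a=4):
  R_A = 6M₀ab/L³ = 6·18·4·4/8³ = 27/8 kN
  M_A = M₀b(2a-b)/L² = 18·4·(2·4-4)/8² = 9/2 kN·m
  R_B = -6M₀ab/L³ = -6·18·4·4/8³ = -27/8 kN
  M_B = M₀a(2b-a)/L² = 18·4·(2·4-4)/8² = 9/2 kN·m
Load 2 — uniform load w=-5 kN/m over full span:
  R_A = wL/2 = (-5)·8/2 = -20 kN
  M_A = wL²/12 = (-5)·8²/12 = -80/3 kN·m
  R_B = wL/2 = (-5)·8/2 = -20 kN
  M_B = -wL²/12 = -(-5)·8²/12 = 80/3 kN·m
Superposition: R_A = -133/8 kN, M_A = -133/6 kN·m, R_B = -187/8 kN, M_B = 187/6 kN·m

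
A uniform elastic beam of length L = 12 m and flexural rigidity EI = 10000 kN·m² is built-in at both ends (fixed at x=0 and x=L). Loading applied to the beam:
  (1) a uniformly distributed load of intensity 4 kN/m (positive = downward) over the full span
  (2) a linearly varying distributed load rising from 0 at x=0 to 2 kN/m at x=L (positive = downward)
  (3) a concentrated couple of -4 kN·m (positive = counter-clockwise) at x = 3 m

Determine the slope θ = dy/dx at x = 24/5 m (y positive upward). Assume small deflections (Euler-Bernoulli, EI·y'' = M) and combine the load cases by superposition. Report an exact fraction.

θ(24/5) = -11457/3125000 rad

Load 1 — uniform load w=4 kN/m over full span:
  θ_1 = -wx(L-x)(L-2x)/(12EI) = -4·(24/5)·(12-(24/5))·(12-2·(24/5))/(12·10000) = -216/78125 rad
Load 2 — triangular load w₀=2 kN/m (0→w₀ over full span):
  θ_2 = -w₀(2x(L-x)(L-2x)(x+2L)+x²(L-x)²)/(120LEI) = -2·(2·(24/5)·(12-(24/5))·(12-2·(24/5))·((24/5)+2·12)+(24/5)²·(12-(24/5))²)/(120·12·10000) = -324/390625 rad
Load 3 — applied couple M₀=-4 kN·m at a=3 m (b=L-a=9):
  θ_3 = (R_Ax²/2 - M_Ax - M₀(x-a))/EI  [x>a] with R_A=-3/8, M_A=3/4 = ((-3/8)·(24/5)²/2 - (3/4)·(24/5) - (-4)·((24/5)-3))/10000 = -9/125000 rad
Superposition: θ = Σ θ_i = -11457/3125000 rad ≈ -0.003666 rad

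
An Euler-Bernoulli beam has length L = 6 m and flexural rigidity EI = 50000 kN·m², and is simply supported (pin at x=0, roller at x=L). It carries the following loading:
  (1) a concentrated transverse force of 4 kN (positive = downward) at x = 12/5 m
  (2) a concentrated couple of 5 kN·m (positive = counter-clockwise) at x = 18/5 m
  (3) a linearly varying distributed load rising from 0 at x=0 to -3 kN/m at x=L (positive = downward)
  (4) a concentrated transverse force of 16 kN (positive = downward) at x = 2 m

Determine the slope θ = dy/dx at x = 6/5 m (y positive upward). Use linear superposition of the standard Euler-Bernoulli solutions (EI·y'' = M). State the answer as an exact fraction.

Load 1 — point force P=4 kN at a=12/5 m (b=L-a=18/5):
  θ_1 = -Pb(L²-b²-3x²)/(6LEI)  [x≤a] = -4·(18/5)·(6²-(18/5)²-3·(6/5)²)/(6·6·50000) = -117/781250 rad
Load 2 — applied couple M₀=5 kN·m at a=18/5 m (b=L-a=12/5):
  θ_2 = (M₀x²/(2L)+C₁)/EI  [x≤a] with C₁=M₀(3b²-L²)/(6L)=-13/5 = (5·(6/5)²/(2·6)+(-13/5))/50000 = -1/25000 rad
Load 3 — triangular load w₀=-3 kN/m (0→w₀ over full span):
  θ_3 = -w₀(7L⁴-30L²x²+15x⁴)/(360LEI) = -(-3)·(7·6⁴-30·6²·(6/5)²+15·(6/5)⁴)/(360·6·50000) = 819/3906250 rad
Load 4 — point force P=16 kN at a=2 m (b=L-a=4):
  θ_4 = -Pb(L²-b²-3x²)/(6LEI)  [x≤a] = -16·4·(6²-4²-3·(6/5)²)/(6·6·50000) = -392/703125 rad
Superposition: θ = Σ θ_i = -75601/140625000 rad ≈ -0.000538 rad

θ(6/5) = -75601/140625000 rad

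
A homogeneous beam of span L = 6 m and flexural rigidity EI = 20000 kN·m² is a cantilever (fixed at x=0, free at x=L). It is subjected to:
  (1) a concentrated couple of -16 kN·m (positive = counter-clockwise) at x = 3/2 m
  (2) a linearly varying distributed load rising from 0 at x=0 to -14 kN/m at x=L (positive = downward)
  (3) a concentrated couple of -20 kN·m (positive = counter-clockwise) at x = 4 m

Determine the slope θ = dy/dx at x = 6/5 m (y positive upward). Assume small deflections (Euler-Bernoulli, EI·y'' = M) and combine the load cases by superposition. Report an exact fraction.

Load 1 — applied couple M₀=-16 kN·m at a=3/2 m (b=L-a=9/2):
  θ_1 = M₀x/EI  [x≤a] = (-16)·(6/5)/20000 = -3/3125 rad
Load 2 — triangular load w₀=-14 kN/m (0→w₀ over full span):
  θ_2 = (w₀Lx²/4-w₀L²x/3-w₀x⁴/(24L))/EI = ((-14)·6·(6/5)²/4-(-14)·6²·(6/5)/3-(-14)·(6/5)⁴/(24·6))/20000 = 53613/6250000 rad
Load 3 — applied couple M₀=-20 kN·m at a=4 m (b=L-a=2):
  θ_3 = M₀x/EI  [x≤a] = (-20)·(6/5)/20000 = -3/2500 rad
Superposition: θ = Σ θ_i = 40113/6250000 rad ≈ 0.006418 rad

θ(6/5) = 40113/6250000 rad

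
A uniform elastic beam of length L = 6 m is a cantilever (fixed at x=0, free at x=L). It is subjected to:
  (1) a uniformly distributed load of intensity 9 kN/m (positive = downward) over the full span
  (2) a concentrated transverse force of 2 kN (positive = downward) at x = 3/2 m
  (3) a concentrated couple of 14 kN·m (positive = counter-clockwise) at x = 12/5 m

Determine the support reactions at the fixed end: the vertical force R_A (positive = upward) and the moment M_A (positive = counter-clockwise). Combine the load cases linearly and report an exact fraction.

Load 1 — uniform load w=9 kN/m over full span:
  R_A = wL = 9·6 = 54 kN
  M_A = wL²/2 = 9·6²/2 = 162 kN·m
Load 2 — point force P=2 kN at a=3/2 m (b=L-a=9/2):
  R_A = P = 2 kN
  M_A = Pa = 2·(3/2) = 3 kN·m
Load 3 — applied couple M₀=14 kN·m at a=12/5 m (b=L-a=18/5):
  R_A = 0 kN
  M_A = -M₀ = -14 kN·m
Superposition: R_A = 56 kN, M_A = 151 kN·m

R_A = 56 kN, M_A = 151 kN·m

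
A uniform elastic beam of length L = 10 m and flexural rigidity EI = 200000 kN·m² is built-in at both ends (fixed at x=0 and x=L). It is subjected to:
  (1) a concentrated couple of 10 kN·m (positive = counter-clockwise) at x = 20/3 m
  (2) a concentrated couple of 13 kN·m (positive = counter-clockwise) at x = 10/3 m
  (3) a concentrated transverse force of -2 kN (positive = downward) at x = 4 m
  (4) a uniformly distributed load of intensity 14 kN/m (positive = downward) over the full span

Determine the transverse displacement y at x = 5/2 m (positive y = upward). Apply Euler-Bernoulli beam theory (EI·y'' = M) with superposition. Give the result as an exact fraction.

Load 1 — applied couple M₀=10 kN·m at a=20/3 m (b=L-a=10/3):
  y_1 = (R_Ax³/6 - M_Ax²/2)/EI  [x≤a] with R_A=4/3, M_A=10/3 = ((4/3)·(5/2)³/6 - (10/3)·(5/2)²/2)/200000 = -1/28800 m
Load 2 — applied couple M₀=13 kN·m at a=10/3 m (b=L-a=20/3):
  y_2 = (R_Ax³/6 - M_Ax²/2)/EI  [x≤a] with R_A=26/15, M_A=0 = ((26/15)·(5/2)³/6 - 0·(5/2)²/2)/200000 = 13/576000 m
Load 3 — point force P=-2 kN at a=4 m (b=L-a=6):
  y_3 = -Pb²x²(3aL-(3a+b)x)/(6L³EI)  [x≤a] = -(-2)·6²·(5/2)²·(3·4·10-(3·4+6)·(5/2))/(6·10³·200000) = 9/320000 m
Load 4 — uniform load w=14 kN/m over full span:
  y_4 = -wx²(L-x)²/(24EI) = -14·(5/2)²·(10-(5/2))²/(24·200000) = -21/20480 m
Superposition: y = Σ y_i = -23257/23040000 m ≈ -0.001009 m

y(5/2) = -23257/23040000 m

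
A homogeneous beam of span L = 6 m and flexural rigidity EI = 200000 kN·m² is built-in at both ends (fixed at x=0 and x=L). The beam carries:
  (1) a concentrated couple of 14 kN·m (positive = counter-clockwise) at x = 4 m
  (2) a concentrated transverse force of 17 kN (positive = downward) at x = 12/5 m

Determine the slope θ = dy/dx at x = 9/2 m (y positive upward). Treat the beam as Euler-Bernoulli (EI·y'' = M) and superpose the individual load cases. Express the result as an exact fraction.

θ(9/2) = 179/3125000 rad

Load 1 — applied couple M₀=14 kN·m at a=4 m (b=L-a=2):
  θ_1 = (R_Ax²/2 - M_Ax - M₀(x-a))/EI  [x>a] with R_A=28/9, M_A=14/3 = ((28/9)·(9/2)²/2 - (14/3)·(9/2) - 14·((9/2)-4))/200000 = 7/400000 rad
Load 2 — point force P=17 kN at a=12/5 m (b=L-a=18/5):
  θ_2 = Pa²(L-x)(2bL-(3b+a)(L-x))/(2L³EI)  [x>a] = 17·(12/5)²·(6-(9/2))·(2·(18/5)·6-(3·(18/5)+(12/5))·(6-(9/2)))/(2·6³·200000) = 1989/50000000 rad
Superposition: θ = Σ θ_i = 179/3125000 rad ≈ 0.000057 rad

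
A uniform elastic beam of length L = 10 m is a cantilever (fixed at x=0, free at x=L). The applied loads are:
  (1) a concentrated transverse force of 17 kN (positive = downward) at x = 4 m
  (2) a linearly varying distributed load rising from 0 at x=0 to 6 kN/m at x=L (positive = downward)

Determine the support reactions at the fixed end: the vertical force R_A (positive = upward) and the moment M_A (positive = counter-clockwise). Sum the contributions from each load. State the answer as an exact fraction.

Load 1 — point force P=17 kN at a=4 m (b=L-a=6):
  R_A = P = 17 kN
  M_A = Pa = 17·4 = 68 kN·m
Load 2 — triangular load w₀=6 kN/m (0→w₀ over full span):
  R_A = w₀L/2 = 6·10/2 = 30 kN
  M_A = w₀L²/3 = 6·10²/3 = 200 kN·m
Superposition: R_A = 47 kN, M_A = 268 kN·m

R_A = 47 kN, M_A = 268 kN·m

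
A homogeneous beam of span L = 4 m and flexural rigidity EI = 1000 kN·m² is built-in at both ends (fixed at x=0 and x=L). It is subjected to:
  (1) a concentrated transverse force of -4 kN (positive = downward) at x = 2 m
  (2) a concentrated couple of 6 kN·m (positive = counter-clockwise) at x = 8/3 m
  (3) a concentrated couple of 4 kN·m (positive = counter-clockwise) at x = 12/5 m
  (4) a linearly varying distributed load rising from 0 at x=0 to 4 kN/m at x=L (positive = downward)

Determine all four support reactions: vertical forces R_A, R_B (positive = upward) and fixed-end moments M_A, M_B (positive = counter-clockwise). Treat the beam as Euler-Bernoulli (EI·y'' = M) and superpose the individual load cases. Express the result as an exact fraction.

R_A = 96/25 kN, M_A = 256/75 kN·m, R_B = 4/25 kN, M_B = -18/25 kN·m

Load 1 — point force P=-4 kN at a=2 m (b=L-a=2):
  R_A = Pb²(3a+b)/L³ = (-4)·2²·(3·2+2)/4³ = -2 kN
  M_A = Pab²/L² = (-4)·2·2²/4² = -2 kN·m
  R_B = Pa²(a+3b)/L³ = (-4)·2²·(2+3·2)/4³ = -2 kN
  M_B = -Pa²b/L² = -(-4)·2²·2/4² = 2 kN·m
Load 2 — applied couple M₀=6 kN·m at a=8/3 m (b=L-a=4/3):
  R_A = 6M₀ab/L³ = 6·6·(8/3)·(4/3)/4³ = 2 kN
  M_A = M₀b(2a-b)/L² = 6·(4/3)·(2·(8/3)-(4/3))/4² = 2 kN·m
  R_B = -6M₀ab/L³ = -6·6·(8/3)·(4/3)/4³ = -2 kN
  M_B = M₀a(2b-a)/L² = 6·(8/3)·(2·(4/3)-(8/3))/4² = 0 kN·m
Load 3 — applied couple M₀=4 kN·m at a=12/5 m (b=L-a=8/5):
  R_A = 6M₀ab/L³ = 6·4·(12/5)·(8/5)/4³ = 36/25 kN
  M_A = M₀b(2a-b)/L² = 4·(8/5)·(2·(12/5)-(8/5))/4² = 32/25 kN·m
  R_B = -6M₀ab/L³ = -6·4·(12/5)·(8/5)/4³ = -36/25 kN
  M_B = M₀a(2b-a)/L² = 4·(12/5)·(2·(8/5)-(12/5))/4² = 12/25 kN·m
Load 4 — triangular load w₀=4 kN/m (0→w₀ over full span):
  R_A = 3w₀L/20 = 3·4·4/20 = 12/5 kN
  M_A = w₀L²/30 = 4·4²/30 = 32/15 kN·m
  R_B = 7w₀L/20 = 7·4·4/20 = 28/5 kN
  M_B = -w₀L²/20 = -4·4²/20 = -16/5 kN·m
Superposition: R_A = 96/25 kN, M_A = 256/75 kN·m, R_B = 4/25 kN, M_B = -18/25 kN·m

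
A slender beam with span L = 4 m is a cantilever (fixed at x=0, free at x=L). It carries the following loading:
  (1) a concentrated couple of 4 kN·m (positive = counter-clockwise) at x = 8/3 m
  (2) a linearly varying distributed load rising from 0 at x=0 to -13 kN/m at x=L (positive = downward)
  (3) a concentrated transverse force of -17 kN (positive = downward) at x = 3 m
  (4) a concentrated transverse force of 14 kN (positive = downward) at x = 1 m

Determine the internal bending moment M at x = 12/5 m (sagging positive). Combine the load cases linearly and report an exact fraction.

Load 1 — applied couple M₀=4 kN·m at a=8/3 m (b=L-a=4/3):
  M_1 = M₀  [x≤a] = 4 = 4 kN·m
Load 2 — triangular load w₀=-13 kN/m (0→w₀ over full span):
  M_2 = w₀Lx/2 - w₀L²/3 - w₀x³/(6L) = (-13)·4·(12/5)/2 - (-13)·4²/3 - (-13)·(12/5)³/(6·4) = 5408/375 kN·m
Load 3 — point force P=-17 kN at a=3 m (b=L-a=1):
  M_3 = -P(a-x)  [x≤a] = -(-17)·(3-(12/5)) = 51/5 kN·m
Load 4 — point force P=14 kN at a=1 m (b=L-a=3):
  M_4 = 0  [x>a] = 0 kN·m
Superposition: M = Σ M_i = 10733/375 kN·m ≈ 28.621333 kN·m

M(12/5) = 10733/375 kN·m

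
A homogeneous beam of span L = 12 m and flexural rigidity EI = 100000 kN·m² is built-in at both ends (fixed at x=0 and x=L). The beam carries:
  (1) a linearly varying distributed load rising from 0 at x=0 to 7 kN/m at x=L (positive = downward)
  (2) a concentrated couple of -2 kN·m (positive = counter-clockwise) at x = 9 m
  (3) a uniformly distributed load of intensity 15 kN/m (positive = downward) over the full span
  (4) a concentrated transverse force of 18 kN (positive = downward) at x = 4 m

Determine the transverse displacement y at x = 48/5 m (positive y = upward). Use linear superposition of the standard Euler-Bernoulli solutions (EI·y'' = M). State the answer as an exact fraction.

Load 1 — triangular load w₀=7 kN/m (0→w₀ over full span):
  y_1 = -w₀x²(L-x)²(x+2L)/(120LEI) = -7·(48/5)²·(12-(48/5))²·((48/5)+2·12)/(120·12·100000) = -42336/48828125 m
Load 2 — applied couple M₀=-2 kN·m at a=9 m (b=L-a=3):
  y_2 = (R_Ax³/6 - M_Ax²/2 - M₀(x-a)²/2)/EI  [x>a] with R_A=-3/16, M_A=-5/8 = ((-3/16)·(48/5)³/6 - (-5/8)·(48/5)²/2 - (-2)·((48/5)-9)²/2)/100000 = 189/12500000 m
Load 3 — uniform load w=15 kN/m over full span:
  y_3 = -wx²(L-x)²/(24EI) = -15·(48/5)²·(12-(48/5))²/(24·100000) = -1296/390625 m
Load 4 — point force P=18 kN at a=4 m (b=L-a=8):
  y_4 = -Pa²(L-x)²(3bL-(3b+a)(L-x))/(6L³EI)  [x>a] = -18·4²·(12-(48/5))²·(3·8·12-(3·8+4)·(12-(48/5)))/(6·12³·100000) = -138/390625 m
Superposition: y = Σ y_i = -7067127/1562500000 m ≈ -0.004523 m

y(48/5) = -7067127/1562500000 m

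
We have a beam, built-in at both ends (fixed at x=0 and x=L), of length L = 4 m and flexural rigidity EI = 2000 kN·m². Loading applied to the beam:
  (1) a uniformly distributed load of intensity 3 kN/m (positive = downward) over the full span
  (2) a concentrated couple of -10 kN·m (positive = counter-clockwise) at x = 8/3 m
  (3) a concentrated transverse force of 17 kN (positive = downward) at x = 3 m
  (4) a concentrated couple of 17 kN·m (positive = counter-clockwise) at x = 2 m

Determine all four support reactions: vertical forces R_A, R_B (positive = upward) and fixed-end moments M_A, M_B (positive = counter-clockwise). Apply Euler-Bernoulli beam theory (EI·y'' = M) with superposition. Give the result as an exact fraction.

Load 1 — uniform load w=3 kN/m over full span:
  R_A = wL/2 = 3·4/2 = 6 kN
  M_A = wL²/12 = 3·4²/12 = 4 kN·m
  R_B = wL/2 = 3·4/2 = 6 kN
  M_B = -wL²/12 = -3·4²/12 = -4 kN·m
Load 2 — applied couple M₀=-10 kN·m at a=8/3 m (b=L-a=4/3):
  R_A = 6M₀ab/L³ = 6·(-10)·(8/3)·(4/3)/4³ = -10/3 kN
  M_A = M₀b(2a-b)/L² = (-10)·(4/3)·(2·(8/3)-(4/3))/4² = -10/3 kN·m
  R_B = -6M₀ab/L³ = -6·(-10)·(8/3)·(4/3)/4³ = 10/3 kN
  M_B = M₀a(2b-a)/L² = (-10)·(8/3)·(2·(4/3)-(8/3))/4² = 0 kN·m
Load 3 — point force P=17 kN at a=3 m (b=L-a=1):
  R_A = Pb²(3a+b)/L³ = 17·1²·(3·3+1)/4³ = 85/32 kN
  M_A = Pab²/L² = 17·3·1²/4² = 51/16 kN·m
  R_B = Pa²(a+3b)/L³ = 17·3²·(3+3·1)/4³ = 459/32 kN
  M_B = -Pa²b/L² = -17·3²·1/4² = -153/16 kN·m
Load 4 — applied couple M₀=17 kN·m at a=2 m (b=L-a=2):
  R_A = 6M₀ab/L³ = 6·17·2·2/4³ = 51/8 kN
  M_A = M₀b(2a-b)/L² = 17·2·(2·2-2)/4² = 17/4 kN·m
  R_B = -6M₀ab/L³ = -6·17·2·2/4³ = -51/8 kN
  M_B = M₀a(2b-a)/L² = 17·2·(2·2-2)/4² = 17/4 kN·m
Superposition: R_A = 1123/96 kN, M_A = 389/48 kN·m, R_B = 1661/96 kN, M_B = -149/16 kN·m

R_A = 1123/96 kN, M_A = 389/48 kN·m, R_B = 1661/96 kN, M_B = -149/16 kN·m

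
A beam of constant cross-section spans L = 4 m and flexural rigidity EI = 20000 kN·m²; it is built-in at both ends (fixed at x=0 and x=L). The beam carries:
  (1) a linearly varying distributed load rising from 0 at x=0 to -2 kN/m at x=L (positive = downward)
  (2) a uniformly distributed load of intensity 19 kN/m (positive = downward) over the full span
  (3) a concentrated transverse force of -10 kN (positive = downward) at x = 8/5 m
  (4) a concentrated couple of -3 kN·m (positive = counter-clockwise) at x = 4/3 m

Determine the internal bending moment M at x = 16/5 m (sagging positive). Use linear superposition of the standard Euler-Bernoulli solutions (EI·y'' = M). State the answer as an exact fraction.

M(16/5) = -29/125 kN·m

Load 1 — triangular load w₀=-2 kN/m (0→w₀ over full span):
  M_1 = 3w₀Lx/20 - w₀L²/30 - w₀x³/(6L) = 3·(-2)·4·(16/5)/20 - (-2)·4²/30 - (-2)·(16/5)³/(6·4) = -16/375 kN·m
Load 2 — uniform load w=19 kN/m over full span:
  M_2 = wLx/2 - wL²/12 - wx²/2 = 19·4·(16/5)/2 - 19·4²/12 - 19·(16/5)²/2 = -76/75 kN·m
Load 3 — point force P=-10 kN at a=8/5 m (b=L-a=12/5):
  M_3 = Pa²(a+3b)(L-x)/L³ - Pa²b/L²  [x>a] = (-10)·(8/5)²·((8/5)+3·(12/5))·(4-(16/5))/4³ - (-10)·(8/5)²·(12/5)/4² = 128/125 kN·m
Load 4 — applied couple M₀=-3 kN·m at a=4/3 m (b=L-a=8/3):
  M_4 = R_Ax - M_A - M₀  [x>a] with R_A=-1, M_A=0 = (-1)·(16/5) - 0 - (-3) = -1/5 kN·m
Superposition: M = Σ M_i = -29/125 kN·m ≈ -0.232000 kN·m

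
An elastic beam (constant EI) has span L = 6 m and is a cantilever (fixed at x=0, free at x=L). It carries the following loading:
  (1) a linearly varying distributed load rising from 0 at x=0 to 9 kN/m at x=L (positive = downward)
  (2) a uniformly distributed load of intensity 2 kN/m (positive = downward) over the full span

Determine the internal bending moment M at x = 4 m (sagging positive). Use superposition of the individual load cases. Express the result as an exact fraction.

M(4) = -20 kN·m

Load 1 — triangular load w₀=9 kN/m (0→w₀ over full span):
  M_1 = w₀Lx/2 - w₀L²/3 - w₀x³/(6L) = 9·6·4/2 - 9·6²/3 - 9·4³/(6·6) = -16 kN·m
Load 2 — uniform load w=2 kN/m over full span:
  M_2 = -w(L-x)²/2 = -2·(6-4)²/2 = -4 kN·m
Superposition: M = Σ M_i = -20 kN·m ≈ -20.000000 kN·m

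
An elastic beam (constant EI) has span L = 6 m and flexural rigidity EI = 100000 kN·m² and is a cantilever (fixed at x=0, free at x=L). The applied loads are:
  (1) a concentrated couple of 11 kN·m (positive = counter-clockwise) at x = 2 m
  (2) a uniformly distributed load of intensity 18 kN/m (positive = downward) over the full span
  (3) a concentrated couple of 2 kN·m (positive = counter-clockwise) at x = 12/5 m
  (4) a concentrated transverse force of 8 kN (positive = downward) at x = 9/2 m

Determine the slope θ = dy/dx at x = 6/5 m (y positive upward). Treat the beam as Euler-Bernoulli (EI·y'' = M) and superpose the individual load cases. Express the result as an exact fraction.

Load 1 — applied couple M₀=11 kN·m at a=2 m (b=L-a=4):
  θ_1 = M₀x/EI  [x≤a] = 11·(6/5)/100000 = 33/250000 rad
Load 2 — uniform load w=18 kN/m over full span:
  θ_2 = -wx(x²-3Lx+3L²)/(6EI) = -18·(6/5)·((6/5)²-3·6·(6/5)+3·6²)/(6·100000) = -4941/1562500 rad
Load 3 — applied couple M₀=2 kN·m at a=12/5 m (b=L-a=18/5):
  θ_3 = M₀x/EI  [x≤a] = 2·(6/5)/100000 = 3/125000 rad
Load 4 — point force P=8 kN at a=9/2 m (b=L-a=3/2):
  θ_4 = -Px(2a-x)/(2EI)  [x≤a] = -8·(6/5)·(2·(9/2)-(6/5))/(2·100000) = -117/312500 rad
Superposition: θ = Σ θ_i = -21129/6250000 rad ≈ -0.003381 rad

θ(6/5) = -21129/6250000 rad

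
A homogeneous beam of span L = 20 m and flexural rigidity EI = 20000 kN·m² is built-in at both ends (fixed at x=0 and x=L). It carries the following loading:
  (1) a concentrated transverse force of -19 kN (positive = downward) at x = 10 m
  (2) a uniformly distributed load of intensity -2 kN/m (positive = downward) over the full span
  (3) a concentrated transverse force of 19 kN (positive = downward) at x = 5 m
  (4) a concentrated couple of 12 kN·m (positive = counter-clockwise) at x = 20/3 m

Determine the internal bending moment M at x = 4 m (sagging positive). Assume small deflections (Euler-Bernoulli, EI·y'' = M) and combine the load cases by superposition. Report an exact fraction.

M(4) = 6253/240 kN·m

Load 1 — point force P=-19 kN at a=10 m (b=L-a=10):
  M_1 = Pb²(3a+b)x/L³ - Pab²/L²  [x≤a] = (-19)·10²·(3·10+10)·4/20³ - (-19)·10·10²/20² = 19/2 kN·m
Load 2 — uniform load w=-2 kN/m over full span:
  M_2 = wLx/2 - wL²/12 - wx²/2 = (-2)·20·4/2 - (-2)·20²/12 - (-2)·4²/2 = 8/3 kN·m
Load 3 — point force P=19 kN at a=5 m (b=L-a=15):
  M_3 = Pb²(3a+b)x/L³ - Pab²/L²  [x≤a] = 19·15²·(3·5+15)·4/20³ - 19·5·15²/20² = 171/16 kN·m
Load 4 — applied couple M₀=12 kN·m at a=20/3 m (b=L-a=40/3):
  M_4 = R_Ax - M_A  [x≤a] with R_A=4/5, M_A=0 = (4/5)·4 - 0 = 16/5 kN·m
Superposition: M = Σ M_i = 6253/240 kN·m ≈ 26.054167 kN·m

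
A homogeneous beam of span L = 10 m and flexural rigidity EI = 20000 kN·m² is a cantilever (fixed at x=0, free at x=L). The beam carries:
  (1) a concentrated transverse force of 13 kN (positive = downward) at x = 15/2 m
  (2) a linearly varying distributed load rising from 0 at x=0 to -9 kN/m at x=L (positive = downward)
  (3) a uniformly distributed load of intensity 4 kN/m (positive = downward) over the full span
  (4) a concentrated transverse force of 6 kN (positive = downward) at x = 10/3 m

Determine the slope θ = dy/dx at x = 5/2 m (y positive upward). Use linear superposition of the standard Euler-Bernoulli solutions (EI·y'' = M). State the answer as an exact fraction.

θ(5/2) = -11/24576 rad

Load 1 — point force P=13 kN at a=15/2 m (b=L-a=5/2):
  θ_1 = -Px(2a-x)/(2EI)  [x≤a] = -13·(5/2)·(2·(15/2)-(5/2))/(2·20000) = -13/1280 rad
Load 2 — triangular load w₀=-9 kN/m (0→w₀ over full span):
  θ_2 = (w₀Lx²/4-w₀L²x/3-w₀x⁴/(24L))/EI = ((-9)·10·(5/2)²/4-(-9)·10²·(5/2)/3-(-9)·(5/2)⁴/(24·10))/20000 = 1251/40960 rad
Load 3 — uniform load w=4 kN/m over full span:
  θ_3 = -wx(x²-3Lx+3L²)/(6EI) = -4·(5/2)·((5/2)²-3·10·(5/2)+3·10²)/(6·20000) = -37/1920 rad
Load 4 — point force P=6 kN at a=10/3 m (b=L-a=20/3):
  θ_4 = -Px(2a-x)/(2EI)  [x≤a] = -6·(5/2)·(2·(10/3)-(5/2))/(2·20000) = -1/640 rad
Superposition: θ = Σ θ_i = -11/24576 rad ≈ -0.000448 rad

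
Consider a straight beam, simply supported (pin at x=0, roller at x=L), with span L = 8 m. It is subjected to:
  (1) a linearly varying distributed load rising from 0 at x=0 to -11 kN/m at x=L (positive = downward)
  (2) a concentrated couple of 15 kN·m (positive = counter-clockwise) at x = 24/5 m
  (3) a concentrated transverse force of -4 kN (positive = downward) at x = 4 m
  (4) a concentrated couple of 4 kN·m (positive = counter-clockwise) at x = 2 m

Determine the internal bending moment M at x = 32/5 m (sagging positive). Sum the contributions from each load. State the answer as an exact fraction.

M(32/5) = -5099/125 kN·m

Load 1 — triangular load w₀=-11 kN/m (0→w₀ over full span):
  M_1 = w₀Lx/6 - w₀x³/(6L) = (-11)·8·(32/5)/6 - (-11)·(32/5)³/(6·8) = -4224/125 kN·m
Load 2 — applied couple M₀=15 kN·m at a=24/5 m (b=L-a=16/5):
  M_2 = M₀x/L - M₀  [x>a] = 15·(32/5)/8 - 15 = -3 kN·m
Load 3 — point force P=-4 kN at a=4 m (b=L-a=4):
  M_3 = Pa(L-x)/L  [x>a] = (-4)·4·(8-(32/5))/8 = -16/5 kN·m
Load 4 — applied couple M₀=4 kN·m at a=2 m (b=L-a=6):
  M_4 = M₀x/L - M₀  [x>a] = 4·(32/5)/8 - 4 = -4/5 kN·m
Superposition: M = Σ M_i = -5099/125 kN·m ≈ -40.792000 kN·m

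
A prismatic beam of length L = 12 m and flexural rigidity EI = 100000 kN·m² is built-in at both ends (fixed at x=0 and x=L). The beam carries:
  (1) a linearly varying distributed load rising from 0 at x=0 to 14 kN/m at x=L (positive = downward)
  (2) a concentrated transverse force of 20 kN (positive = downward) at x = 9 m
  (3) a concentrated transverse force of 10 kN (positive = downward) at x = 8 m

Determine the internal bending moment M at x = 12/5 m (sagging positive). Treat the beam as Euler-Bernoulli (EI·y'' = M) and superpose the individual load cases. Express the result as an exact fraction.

Load 1 — triangular load w₀=14 kN/m (0→w₀ over full span):
  M_1 = 3w₀Lx/20 - w₀L²/30 - w₀x³/(6L) = 3·14·12·(12/5)/20 - 14·12²/30 - 14·(12/5)³/(6·12) = -1176/125 kN·m
Load 2 — point force P=20 kN at a=9 m (b=L-a=3):
  M_2 = Pb²(3a+b)x/L³ - Pab²/L²  [x≤a] = 20·3²·(3·9+3)·(12/5)/12³ - 20·9·3²/12² = -15/4 kN·m
Load 3 — point force P=10 kN at a=8 m (b=L-a=4):
  M_3 = Pb²(3a+b)x/L³ - Pab²/L²  [x≤a] = 10·4²·(3·8+4)·(12/5)/12³ - 10·8·4²/12² = -8/3 kN·m
Superposition: M = Σ M_i = -23737/1500 kN·m ≈ -15.824667 kN·m

M(12/5) = -23737/1500 kN·m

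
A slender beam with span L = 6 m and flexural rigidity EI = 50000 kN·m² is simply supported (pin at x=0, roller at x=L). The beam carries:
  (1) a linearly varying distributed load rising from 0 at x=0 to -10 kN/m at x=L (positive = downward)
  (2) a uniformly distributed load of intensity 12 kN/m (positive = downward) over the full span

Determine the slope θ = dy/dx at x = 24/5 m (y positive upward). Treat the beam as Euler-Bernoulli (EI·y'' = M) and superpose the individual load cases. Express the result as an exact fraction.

Load 1 — triangular load w₀=-10 kN/m (0→w₀ over full span):
  θ_1 = -w₀(7L⁴-30L²x²+15x⁴)/(360LEI) = -(-10)·(7·6⁴-30·6²·(24/5)²+15·(24/5)⁴)/(360·6·50000) = -2271/3125000 rad
Load 2 — uniform load w=12 kN/m over full span:
  θ_2 = -w(L³-6Lx²+4x³)/(24EI) = -12·(6³-6·6·(24/5)²+4·(24/5)³)/(24·50000) = 2673/1562500 rad
Superposition: θ = Σ θ_i = 123/125000 rad ≈ 0.000984 rad

θ(24/5) = 123/125000 rad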